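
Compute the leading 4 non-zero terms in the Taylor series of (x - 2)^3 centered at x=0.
x^3 - 6·x^2 + 12·x - 8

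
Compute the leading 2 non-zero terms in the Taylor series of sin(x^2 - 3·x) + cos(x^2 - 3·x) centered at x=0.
1 - 3·x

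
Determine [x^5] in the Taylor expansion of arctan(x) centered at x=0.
Expand to order 5: arctan(x) = x^5/5 - x^3/3 + x + O(x^6).
The coefficient of x^5 is 1/5.

Final answer: 1/5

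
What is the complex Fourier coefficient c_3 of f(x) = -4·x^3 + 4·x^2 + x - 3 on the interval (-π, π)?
Compute the real Fourier coefficients first: a_3 = -16/9, b_3 = 22/9 - 8·π^2/3.
Then c_3 = (a_3 − i·b_3)/2 = -8/9 - 11·i/9 + 4·i·π^2/3.

Final answer: -8/9 - 11·i/9 + 4·i·π^2/3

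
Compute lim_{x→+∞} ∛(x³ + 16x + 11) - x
This is an ∞ − ∞ indeterminate form.
Multiply by (A² + AB + B²)/(A² + AB + B²) where A = ∛(x³+16x + 11), B = x to use A³ − B³ = (A−B)(A²+AB+B²); the x³ terms cancel, leaving (16x + 11)/(A²+AB+B²) with denominator ~ 3x², so the limit is 0.
Limit = 0.

Final answer: 0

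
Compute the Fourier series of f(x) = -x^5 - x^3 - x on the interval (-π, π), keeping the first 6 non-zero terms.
(-230 - 2·π^4 + 38·π^2)·sin(x) + (-4·π^2 + 7 + π^4)·sin(2·x) + (-2·π^4/3 - 98/81 + 22·π^2/27)·sin(3·x) + (-π^2/8 + 35/64 + π^4/2)·sin(4·x) + (-2·π^4/5 - 2·π^2/25 - 238/625)·sin(5·x) + (25/81 + 4·π^2/27 + π^4/3)·sin(6·x)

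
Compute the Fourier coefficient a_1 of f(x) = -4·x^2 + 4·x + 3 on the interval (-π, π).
a_1 = (1/π) ∫_{-π}^{π} f(x)·cos(1x) dx.
Evaluate the integral (use parity and integration by parts as needed): a_1 = 16.

Final answer: 16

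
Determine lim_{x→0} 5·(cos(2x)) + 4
Direct substitution at x = 0 gives 9.

Final answer: 9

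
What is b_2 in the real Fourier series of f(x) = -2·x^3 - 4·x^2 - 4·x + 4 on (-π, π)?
b_2 = (1/π) ∫_{-π}^{π} f(x)·sin(2x) dx.
Evaluate the integral (use parity and integration by parts as needed): b_2 = 1 + 2·π^2.

Final answer: 1 + 2·π^2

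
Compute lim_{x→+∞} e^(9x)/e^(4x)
This is an ∞/∞ indeterminate form as x → +∞.
Rewrite e^(9x)/e^(4x) = e^((9−4)x) = e^(5x); the exponent coefficient is 5 > 0 so e^(5x) → ∞.
Limit = ∞.

Final answer: ∞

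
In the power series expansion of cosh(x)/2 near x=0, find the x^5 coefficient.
Expand to order 5: cosh(x)/2 = x^4/48 + x^2/4 + 1/2 + O(x^6).
The coefficient of x^5 is 0.

Final answer: 0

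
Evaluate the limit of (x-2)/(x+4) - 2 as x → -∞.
Evaluate the dominant behaviour as x → -∞; each term tends to a finite value or vanishes.
Limit = -1.

Final answer: -1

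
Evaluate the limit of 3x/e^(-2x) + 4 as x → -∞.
The quotient is an ∞/∞ indeterminate form as x → -∞.
Compare growth rates of the dominant terms (exponentials ≫ polynomials ≫ logarithms), or apply L'Hôpital's rule; the quotient → 0.
Adding the constant: 0 + 4 = 4. Limit = 4.

Final answer: 4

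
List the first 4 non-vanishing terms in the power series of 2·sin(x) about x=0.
-x^7/2520 + x^5/60 - x^3/3 + 2·x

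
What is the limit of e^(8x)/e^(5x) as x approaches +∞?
This is an ∞/∞ indeterminate form as x → +∞.
Rewrite e^(8x)/e^(5x) = e^((8−5)x) = e^(3x); the exponent coefficient is 3 > 0 so e^(3x) → ∞.
Limit = ∞.

Final answer: ∞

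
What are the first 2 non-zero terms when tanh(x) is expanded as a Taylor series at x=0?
-x^3/3 + x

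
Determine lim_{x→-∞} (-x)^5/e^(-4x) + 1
The quotient is an ∞/∞ indeterminate form as x → -∞.
Compare growth rates of the dominant terms (exponentials ≫ polynomials ≫ logarithms), or apply L'Hôpital's rule; the quotient → 0.
Adding the constant: 0 + 1 = 1. Limit = 1.

Final answer: 1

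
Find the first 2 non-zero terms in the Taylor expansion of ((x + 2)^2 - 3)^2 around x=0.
8·x + 1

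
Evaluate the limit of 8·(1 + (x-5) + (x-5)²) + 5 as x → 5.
Direct substitution at x = 5 gives 13.

Final answer: 13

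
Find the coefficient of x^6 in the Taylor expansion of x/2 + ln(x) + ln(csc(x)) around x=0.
Expand to order 6: x/2 + ln(x) + ln(csc(x)) = x^6/2835 + x^4/180 + x^2/6 + x/2 + O(x^7).
The coefficient of x^6 is 1/2835.

Final answer: 1/2835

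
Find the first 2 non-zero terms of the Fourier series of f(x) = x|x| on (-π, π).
(-8 + 2·π^2)·sin(x)/π - π·sin(2·x)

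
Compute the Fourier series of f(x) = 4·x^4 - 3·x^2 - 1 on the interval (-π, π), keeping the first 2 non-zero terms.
(204 - 32·π^2)·cos(x) - π^2 - 1 + 4·π^4/5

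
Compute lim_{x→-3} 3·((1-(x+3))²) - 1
Direct substitution at x = -3 gives 2.

Final answer: 2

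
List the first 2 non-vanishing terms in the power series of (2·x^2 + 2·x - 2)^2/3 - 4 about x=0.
-8·x/3 - 8/3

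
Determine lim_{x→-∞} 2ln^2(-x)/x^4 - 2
The quotient is an ∞/∞ indeterminate form as x → -∞.
Compare growth rates of the dominant terms (exponentials ≫ polynomials ≫ logarithms), or apply L'Hôpital's rule; the quotient → 0.
Adding the constant: 0 - 2 = -2. Limit = -2.

Final answer: -2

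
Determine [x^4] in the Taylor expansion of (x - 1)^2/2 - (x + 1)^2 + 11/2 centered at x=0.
Expand to order 4: (x - 1)^2/2 - (x + 1)^2 + 11/2 = -x^2/2 - 3·x + 5 + O(x^5).
The coefficient of x^4 is 0.

Final answer: 0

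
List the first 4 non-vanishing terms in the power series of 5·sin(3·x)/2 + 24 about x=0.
81·x^5/16 - 45·x^3/4 + 15·x/2 + 24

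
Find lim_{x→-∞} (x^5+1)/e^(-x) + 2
The quotient is an ∞/∞ indeterminate form as x → -∞.
Compare growth rates of the dominant terms (exponentials ≫ polynomials ≫ logarithms), or apply L'Hôpital's rule; the quotient → 0.
Adding the constant: 0 + 2 = 2. Limit = 2.

Final answer: 2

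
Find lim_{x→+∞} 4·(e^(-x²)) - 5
Evaluate the dominant behaviour as x → +∞; each term tends to a finite value or vanishes.
Limit = -5.

Final answer: -5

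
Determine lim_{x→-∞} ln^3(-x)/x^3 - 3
The quotient is an ∞/∞ indeterminate form as x → -∞.
Compare growth rates of the dominant terms (exponentials ≫ polynomials ≫ logarithms), or apply L'Hôpital's rule; the quotient → 0.
Adding the constant: 0 - 3 = -3. Limit = -3.

Final answer: -3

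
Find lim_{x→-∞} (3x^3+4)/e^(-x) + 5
The quotient is an ∞/∞ indeterminate form as x → -∞.
Compare growth rates of the dominant terms (exponentials ≫ polynomials ≫ logarithms), or apply L'Hôpital's rule; the quotient → 0.
Adding the constant: 0 + 5 = 5. Limit = 5.

Final answer: 5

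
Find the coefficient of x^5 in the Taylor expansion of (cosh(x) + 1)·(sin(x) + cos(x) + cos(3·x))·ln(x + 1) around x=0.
Expand to order 5: (cosh(x) + 1)·(sin(x) + cos(x) + cos(3·x))·ln(x + 1) = 49·x^5/30 + 13·x^4/3 - 26·x^3/3 + 4·x + O(x^6).
The coefficient of x^5 is 49/30.

Final answer: 49/30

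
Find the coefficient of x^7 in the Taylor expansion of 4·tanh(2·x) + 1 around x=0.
Expand to order 7: 4·tanh(2·x) + 1 = -8704·x^7/315 + 256·x^5/15 - 32·x^3/3 + 8·x + 1 + O(x^8).
The coefficient of x^7 is -8704/315.

Final answer: -8704/315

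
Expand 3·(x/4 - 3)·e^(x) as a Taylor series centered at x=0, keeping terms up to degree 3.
-9·x^3/8 - 15·x^2/4 - 33·x/4 - 9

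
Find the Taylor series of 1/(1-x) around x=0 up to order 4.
x^4 + x^3 + x^2 + x + 1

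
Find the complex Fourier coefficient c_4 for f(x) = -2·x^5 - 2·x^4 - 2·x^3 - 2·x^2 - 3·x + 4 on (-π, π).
Compute the real Fourier coefficients first: a_4 = -π^2 - 1/8, b_4 = -π^2/4 + 51/32 + π^4.
Then c_4 = (a_4 − i·b_4)/2 = -π^2/2 - 1/16 - i·π^4/2 - 51·i/64 + i·π^2/8.

Final answer: -π^2/2 - 1/16 - i·π^4/2 - 51·i/64 + i·π^2/8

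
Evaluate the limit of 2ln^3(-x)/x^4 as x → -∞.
This is an ∞/∞ indeterminate form as x → -∞.
Compare growth rates of the dominant terms (exponentials ≫ polynomials ≫ logarithms), or apply L'Hôpital's rule; the quotient → 0.
Limit = 0.

Final answer: 0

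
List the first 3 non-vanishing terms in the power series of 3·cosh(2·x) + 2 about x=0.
2·x^4 + 6·x^2 + 5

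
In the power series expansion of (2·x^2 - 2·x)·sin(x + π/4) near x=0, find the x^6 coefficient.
Expand to order 6: (2·x^2 - 2·x)·sin(x + π/4) = √(2)·x^6/30 - 5·√(2)·x^5/24 - √(2)·x^4/3 + 3·√(2)·x^3/2 - √(2)·x + O(x^7).
The coefficient of x^6 is √(2)/30.

Final answer: √(2)/30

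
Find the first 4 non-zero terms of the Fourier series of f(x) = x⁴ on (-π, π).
(48 - 8·π^2)·cos(x) + (-3 + 2·π^2)·cos(2·x) + (16/27 - 8·π^2/9)·cos(3·x) + π^4/5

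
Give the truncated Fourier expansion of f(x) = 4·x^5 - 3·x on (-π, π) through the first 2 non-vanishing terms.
(-160·π^2 + 8·π^4 + 954)·sin(x) + (-4·π^4 - 27 + 20·π^2)·sin(2·x)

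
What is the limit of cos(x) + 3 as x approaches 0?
Direct substitution at x = 0 gives 4.

Final answer: 4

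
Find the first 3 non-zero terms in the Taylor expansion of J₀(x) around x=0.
x^4/64 - x^2/4 + 1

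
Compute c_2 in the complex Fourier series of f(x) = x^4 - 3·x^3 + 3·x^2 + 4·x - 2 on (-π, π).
Compute the real Fourier coefficients first: a_2 = 2·π^2, b_2 = -17/2 + 3·π^2.
Then c_2 = (a_2 − i·b_2)/2 = π^2 - 3·i·π^2/2 + 17·i/4.

Final answer: π^2 - 3·i·π^2/2 + 17·i/4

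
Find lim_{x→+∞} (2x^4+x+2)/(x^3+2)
This is an ∞/∞ indeterminate form as x → +∞.
Divide numerator and denominator by x^4 and let the lower-order terms vanish; the numerator's degree 4 exceeds the denominator's degree 3, so the quotient diverges.
Limit = ∞.

Final answer: ∞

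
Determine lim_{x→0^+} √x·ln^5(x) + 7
The product is a 0·∞ indeterminate form at x → 0⁺.
Rewrite the product as ln^5(x) / x^(-1/2) and apply L'Hôpital, or use the standard hierarchy x^(-1/2) ≫ |ln x|^5 as x → 0⁺.
The indeterminate product → 0, so the limit = 7.

Final answer: 7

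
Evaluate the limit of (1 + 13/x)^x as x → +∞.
As x → +∞: this is the defining limit (1 + 13/x)^x → e^13.
Limit = e^(13).

Final answer: e^(13)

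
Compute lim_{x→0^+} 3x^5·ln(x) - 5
The product is a 0·∞ indeterminate form at x → 0⁺.
Rewrite the product as 3·ln(x) / x^(-5) and apply L'Hôpital, or use the standard hierarchy x^(-5) ≫ |ln x| as x → 0⁺.
The indeterminate product → 0, so the limit = -5.

Final answer: -5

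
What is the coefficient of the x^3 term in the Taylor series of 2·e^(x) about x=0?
Expand to order 3: 2·e^(x) = x^3/3 + x^2 + 2·x + 2 + O(x^4).
The coefficient of x^3 is 1/3.

Final answer: 1/3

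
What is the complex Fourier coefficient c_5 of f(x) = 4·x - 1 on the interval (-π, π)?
Compute the real Fourier coefficients first: a_5 = 0, b_5 = 8/5.
Then c_5 = (a_5 − i·b_5)/2 = -4·i/5.

Final answer: -4·i/5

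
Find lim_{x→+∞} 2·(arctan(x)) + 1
Evaluate the dominant behaviour as x → +∞; each term tends to a finite value or vanishes.
Limit = 1 + π.

Final answer: 1 + π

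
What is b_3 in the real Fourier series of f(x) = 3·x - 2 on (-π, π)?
b_3 = (1/π) ∫_{-π}^{π} f(x)·sin(3x) dx.
Evaluate the integral (use parity and integration by parts as needed): b_3 = 2.

Final answer: 2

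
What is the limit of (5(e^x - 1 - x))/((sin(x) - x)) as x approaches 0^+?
Both numerator and denominator → 0 as x → 0^+; this is a 0/0 indeterminate form.
Expand each to leading order near x = 0: numerator ~ 5·x^2/2, denominator ~ -x^3/6.
The limit of the ratio is -∞.

Final answer: -∞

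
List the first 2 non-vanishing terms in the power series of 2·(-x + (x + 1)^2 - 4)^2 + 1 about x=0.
19 - 12·x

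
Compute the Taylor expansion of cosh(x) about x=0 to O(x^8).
x^6/720 + x^4/24 + x^2/2 + 1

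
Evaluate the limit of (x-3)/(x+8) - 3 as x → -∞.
Evaluate the dominant behaviour as x → -∞; each term tends to a finite value or vanishes.
Limit = -2.

Final answer: -2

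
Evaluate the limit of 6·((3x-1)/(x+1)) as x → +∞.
Evaluate the dominant behaviour as x → +∞; each term tends to a finite value or vanishes.
Limit = 18.

Final answer: 18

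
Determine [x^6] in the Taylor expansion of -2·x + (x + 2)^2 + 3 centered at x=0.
Expand to order 6: -2·x + (x + 2)^2 + 3 = x^2 + 2·x + 7 + O(x^7).
The coefficient of x^6 is 0.

Final answer: 0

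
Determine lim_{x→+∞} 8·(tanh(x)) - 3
Evaluate the dominant behaviour as x → +∞; each term tends to a finite value or vanishes.
Limit = 5.

Final answer: 5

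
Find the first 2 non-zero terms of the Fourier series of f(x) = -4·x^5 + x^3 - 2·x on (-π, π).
(-976 - 8·π^4 + 162·π^2)·sin(x) + (-21·π^2 + 67/2 + 4·π^4)·sin(2·x)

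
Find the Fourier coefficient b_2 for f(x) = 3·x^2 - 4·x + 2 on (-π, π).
b_2 = (1/π) ∫_{-π}^{π} f(x)·sin(2x) dx.
Evaluate the integral (use parity and integration by parts as needed): b_2 = 4.

Final answer: 4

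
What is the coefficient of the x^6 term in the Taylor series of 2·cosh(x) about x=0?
Expand to order 6: 2·cosh(x) = x^6/360 + x^4/12 + x^2 + 2 + O(x^7).
The coefficient of x^6 is 1/360.

Final answer: 1/360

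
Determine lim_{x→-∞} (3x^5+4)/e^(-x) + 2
The quotient is an ∞/∞ indeterminate form as x → -∞.
Compare growth rates of the dominant terms (exponentials ≫ polynomials ≫ logarithms), or apply L'Hôpital's rule; the quotient → 0.
Adding the constant: 0 + 2 = 2. Limit = 2.

Final answer: 2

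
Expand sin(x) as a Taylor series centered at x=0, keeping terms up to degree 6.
x^5/120 - x^3/6 + x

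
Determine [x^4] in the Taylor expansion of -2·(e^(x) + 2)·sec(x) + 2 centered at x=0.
Expand to order 4: -2·(e^(x) + 2)·sec(x) + 2 = -11·x^4/6 - 4·x^3/3 - 4·x^2 - 2·x - 4 + O(x^5).
The coefficient of x^4 is -11/6.

Final answer: -11/6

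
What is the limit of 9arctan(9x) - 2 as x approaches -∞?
Evaluate the dominant behaviour as x → -∞; each term tends to a finite value or vanishes.
Limit = -9·π/2 - 2.

Final answer: -9·π/2 - 2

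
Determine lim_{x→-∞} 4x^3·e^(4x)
This is a 0·∞ indeterminate form at x → -∞.
Rewrite the product as 4x^3 / e^(-4x) (an ∞/∞ form) and apply L'Hôpital, or use the standard hierarchy e^(4|x|) ≫ |x^3| as x → -∞.
The indeterminate product → 0, so the limit = 0.

Final answer: 0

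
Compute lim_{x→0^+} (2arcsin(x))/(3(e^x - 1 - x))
Both numerator and denominator → 0 as x → 0^+; this is a 0/0 indeterminate form.
Expand each to leading order near x = 0: numerator ~ 2·x, denominator ~ 3·x^2/2.
The limit of the ratio is ∞.

Final answer: ∞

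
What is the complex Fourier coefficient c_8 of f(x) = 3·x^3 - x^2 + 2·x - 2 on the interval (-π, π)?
Compute the real Fourier coefficients first: a_8 = -1/16, b_8 = -3·π^2/4 - 55/128.
Then c_8 = (a_8 − i·b_8)/2 = -1/32 + 55·i/256 + 3·i·π^2/8.

Final answer: -1/32 + 55·i/256 + 3·i·π^2/8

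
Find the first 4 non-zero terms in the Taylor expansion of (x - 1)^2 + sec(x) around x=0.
5·x^4/24 + 3·x^2/2 - 2·x + 2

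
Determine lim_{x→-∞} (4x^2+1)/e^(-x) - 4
The quotient is an ∞/∞ indeterminate form as x → -∞.
Compare growth rates of the dominant terms (exponentials ≫ polynomials ≫ logarithms), or apply L'Hôpital's rule; the quotient → 0.
Adding the constant: 0 - 4 = -4. Limit = -4.

Final answer: -4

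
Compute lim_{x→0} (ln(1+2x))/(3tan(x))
Both numerator and denominator → 0 as x → 0; this is a 0/0 indeterminate form.
Expand each to leading order near x = 0: numerator ~ 2·x, denominator ~ 3·x.
The limit of the ratio is 2/3.

Final answer: 2/3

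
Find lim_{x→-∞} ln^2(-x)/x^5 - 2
The quotient is an ∞/∞ indeterminate form as x → -∞.
Compare growth rates of the dominant terms (exponentials ≫ polynomials ≫ logarithms), or apply L'Hôpital's rule; the quotient → 0.
Adding the constant: 0 - 2 = -2. Limit = -2.

Final answer: -2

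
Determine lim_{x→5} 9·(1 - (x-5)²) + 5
Direct substitution at x = 5 gives 14.

Final answer: 14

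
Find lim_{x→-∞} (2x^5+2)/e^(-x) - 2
The quotient is an ∞/∞ indeterminate form as x → -∞.
Compare growth rates of the dominant terms (exponentials ≫ polynomials ≫ logarithms), or apply L'Hôpital's rule; the quotient → 0.
Adding the constant: 0 - 2 = -2. Limit = -2.

Final answer: -2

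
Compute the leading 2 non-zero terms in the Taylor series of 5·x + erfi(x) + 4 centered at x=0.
x·(2/√(π) + 5) + 4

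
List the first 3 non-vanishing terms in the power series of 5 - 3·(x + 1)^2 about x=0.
-3·x^2 - 6·x + 2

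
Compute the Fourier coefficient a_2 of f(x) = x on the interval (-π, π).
a_2 = (1/π) ∫_{-π}^{π} f(x)·cos(2x) dx.
Evaluate the integral (use parity and integration by parts as needed): a_2 = 0.

Final answer: 0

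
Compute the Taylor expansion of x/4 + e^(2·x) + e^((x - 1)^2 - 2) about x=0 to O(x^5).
x^4·(2/3 + 19·e^(-1)/6) + x^3·(4/3 - 10·e^(-1)/3) + x^2·(3·e^(-1) + 2) + x·(9/4 - 2·e^(-1)) + e^(-1) + 1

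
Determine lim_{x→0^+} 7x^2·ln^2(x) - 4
The product is a 0·∞ indeterminate form at x → 0⁺.
Rewrite the product as 7·ln^2(x) / x^(-2) and apply L'Hôpital, or use the standard hierarchy x^(-2) ≫ |ln x|^2 as x → 0⁺.
The indeterminate product → 0, so the limit = -4.

Final answer: -4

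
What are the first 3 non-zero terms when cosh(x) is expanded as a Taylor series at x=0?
x^4/24 + x^2/2 + 1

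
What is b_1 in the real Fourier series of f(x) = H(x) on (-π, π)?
b_1 = (1/π) ∫_{-π}^{π} f(x)·sin(1x) dx.
Evaluate the integral (use parity and integration by parts as needed): b_1 = 2/π.

Final answer: 2/π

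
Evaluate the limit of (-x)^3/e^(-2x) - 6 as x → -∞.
The quotient is an ∞/∞ indeterminate form as x → -∞.
Compare growth rates of the dominant terms (exponentials ≫ polynomials ≫ logarithms), or apply L'Hôpital's rule; the quotient → 0.
Adding the constant: 0 - 6 = -6. Limit = -6.

Final answer: -6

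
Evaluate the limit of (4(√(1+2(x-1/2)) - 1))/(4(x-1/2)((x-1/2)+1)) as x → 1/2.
Both numerator and denominator → 0 as x → 1/2; this is a 0/0 indeterminate form.
Expand each to leading order near x = 1/2: numerator ~ 4·(x - 1/2), denominator ~ 4·(x - 1/2).
The limit of the ratio is 1.

Final answer: 1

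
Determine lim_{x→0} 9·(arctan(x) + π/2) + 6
Direct substitution at x = 0 gives 6 + 9·π/2.

Final answer: 6 + 9·π/2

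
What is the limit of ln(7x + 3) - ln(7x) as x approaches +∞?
This is an ∞ − ∞ indeterminate form.
Combine the logarithms: ln(7x+3) − ln(7x) = ln((7x+3)/(7x)) = ln(1 + 3/(7x)) → ln(1) = 0.
Limit = 0.

Final answer: 0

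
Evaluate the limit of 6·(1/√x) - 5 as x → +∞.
Evaluate the dominant behaviour as x → +∞; each term tends to a finite value or vanishes.
Limit = -5.

Final answer: -5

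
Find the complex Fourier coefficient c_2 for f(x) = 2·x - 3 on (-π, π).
Compute the real Fourier coefficients first: a_2 = 0, b_2 = -2.
Then c_2 = (a_2 − i·b_2)/2 = i.

Final answer: i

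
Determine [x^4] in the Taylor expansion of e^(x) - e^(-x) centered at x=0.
Expand to order 4: e^(x) - e^(-x) = x^3/3 + 2·x + O(x^5).
The coefficient of x^4 is 0.

Final answer: 0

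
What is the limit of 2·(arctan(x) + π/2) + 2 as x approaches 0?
Direct substitution at x = 0 gives 2 + π.

Final answer: 2 + π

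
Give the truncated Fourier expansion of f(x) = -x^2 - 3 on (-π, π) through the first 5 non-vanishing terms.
4·cos(x) - cos(2·x) + 4·cos(3·x)/9 - cos(4·x)/4 - π^2/3 - 3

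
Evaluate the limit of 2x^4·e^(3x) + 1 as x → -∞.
The product is a 0·∞ indeterminate form at x → -∞.
Rewrite the product as 2x^4 / e^(-3x) (an ∞/∞ form) and apply L'Hôpital, or use the standard hierarchy e^(3|x|) ≫ |x^4| as x → -∞.
The indeterminate product → 0, so the limit = 1.

Final answer: 1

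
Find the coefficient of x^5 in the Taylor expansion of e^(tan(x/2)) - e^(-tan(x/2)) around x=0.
Expand to order 5: e^(tan(x/2)) - e^(-tan(x/2)) = 37·x^5/1920 + x^3/8 + x + O(x^6).
The coefficient of x^5 is 37/1920.

Final answer: 37/1920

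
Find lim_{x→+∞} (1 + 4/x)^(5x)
As x → +∞: write (1 + 4/x)^(5x) = ((1 + 4/x)^x)^5 → (e^4)^5 = e^20.
Limit = e^(20).

Final answer: e^(20)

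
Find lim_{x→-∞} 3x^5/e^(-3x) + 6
The quotient is an ∞/∞ indeterminate form as x → -∞.
Compare growth rates of the dominant terms (exponentials ≫ polynomials ≫ logarithms), or apply L'Hôpital's rule; the quotient → 0.
Adding the constant: 0 + 6 = 6. Limit = 6.

Final answer: 6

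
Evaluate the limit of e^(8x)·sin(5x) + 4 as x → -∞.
Evaluate the dominant behaviour as x → -∞; each term tends to a finite value or vanishes.
Limit = 4.

Final answer: 4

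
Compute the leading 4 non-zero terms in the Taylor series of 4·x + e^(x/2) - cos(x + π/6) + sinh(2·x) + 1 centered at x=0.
61·x^3/48 + x^2·(1/8 + √(3)/4) + 7·x - √(3)/2 + 2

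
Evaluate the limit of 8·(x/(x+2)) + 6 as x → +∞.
Evaluate the dominant behaviour as x → +∞; each term tends to a finite value or vanishes.
Limit = 14.

Final answer: 14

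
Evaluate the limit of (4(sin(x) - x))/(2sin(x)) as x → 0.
Both numerator and denominator → 0 as x → 0; this is a 0/0 indeterminate form.
Expand each to leading order near x = 0: numerator ~ -2·x^3/3, denominator ~ 2·x.
The limit of the ratio is 0.

Final answer: 0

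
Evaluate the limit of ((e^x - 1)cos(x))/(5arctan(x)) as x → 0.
Both numerator and denominator → 0 as x → 0; this is a 0/0 indeterminate form.
Expand each to leading order near x = 0: numerator ~ x, denominator ~ 5·x.
The limit of the ratio is 1/5.

Final answer: 1/5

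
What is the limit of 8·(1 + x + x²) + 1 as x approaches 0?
Direct substitution at x = 0 gives 9.

Final answer: 9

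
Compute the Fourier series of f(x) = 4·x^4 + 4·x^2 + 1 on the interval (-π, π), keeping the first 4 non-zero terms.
(176 - 32·π^2)·cos(x) + (-8 + 8·π^2)·cos(2·x) + (16/27 - 32·π^2/9)·cos(3·x) + 1 + 4·π^2/3 + 4·π^4/5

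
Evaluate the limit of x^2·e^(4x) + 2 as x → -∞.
The product is a 0·∞ indeterminate form at x → -∞.
Rewrite the product as x^2 / e^(-4x) (an ∞/∞ form) and apply L'Hôpital, or use the standard hierarchy e^(4|x|) ≫ |x^2| as x → -∞.
The indeterminate product → 0, so the limit = 2.

Final answer: 2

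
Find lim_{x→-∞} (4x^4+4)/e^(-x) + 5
The quotient is an ∞/∞ indeterminate form as x → -∞.
Compare growth rates of the dominant terms (exponentials ≫ polynomials ≫ logarithms), or apply L'Hôpital's rule; the quotient → 0.
Adding the constant: 0 + 5 = 5. Limit = 5.

Final answer: 5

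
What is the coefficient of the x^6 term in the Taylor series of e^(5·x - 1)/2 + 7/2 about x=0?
Expand to order 6: e^(5·x - 1)/2 + 7/2 = 3125·x^6·e^(-1)/288 + 625·x^5·e^(-1)/48 + 625·x^4·e^(-1)/48 + 125·x^3·e^(-1)/12 + 25·x^2·e^(-1)/4 + 5·x·e^(-1)/2 + e^(-1)/2 + 7/2 + O(x^7).
The coefficient of x^6 is 3125·e^(-1)/288.

Final answer: 3125·e^(-1)/288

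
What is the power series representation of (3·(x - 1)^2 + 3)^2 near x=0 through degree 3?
-36·x^3 + 72·x^2 - 72·x + 36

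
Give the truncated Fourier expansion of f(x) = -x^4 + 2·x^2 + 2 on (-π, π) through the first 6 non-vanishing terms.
(-56 + 8·π^2)·cos(x) + (5 - 2·π^2)·cos(2·x) + (-40/27 + 8·π^2/9)·cos(3·x) + (11/16 - π^2/2)·cos(4·x) + (-248/625 + 8·π^2/25)·cos(5·x) - π^4/5 + 2 + 2·π^2/3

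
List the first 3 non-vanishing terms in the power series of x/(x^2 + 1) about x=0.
x^5 - x^3 + x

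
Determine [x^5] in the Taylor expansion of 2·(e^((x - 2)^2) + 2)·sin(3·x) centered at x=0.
Expand to order 5: 2·(e^((x - 2)^2) + 2)·sin(3·x) = x^5·(81/10 + 761·e^(4)/20) - 52·x^4·e^(4) + x^3·(-18 + 45·e^(4)) - 24·x^2·e^(4) + x·(12 + 6·e^(4)) + O(x^6).
The coefficient of x^5 is 81/10 + 761·e^(4)/20.

Final answer: 81/10 + 761·e^(4)/20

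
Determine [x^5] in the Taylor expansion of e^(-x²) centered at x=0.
Expand to order 5: e^(-x²) = x^4/2 - x^2 + 1 + O(x^6).
The coefficient of x^5 is 0.

Final answer: 0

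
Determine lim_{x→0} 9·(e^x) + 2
Direct substitution at x = 0 gives 11.

Final answer: 11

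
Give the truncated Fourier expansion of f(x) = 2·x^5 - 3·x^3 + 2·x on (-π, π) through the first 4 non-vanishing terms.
(-86·π^2 + 4·π^4 + 520)·sin(x) + (-2·π^4 - 43/2 + 13·π^2)·sin(2·x) + (-134·π^2/27 + 376/81 + 4·π^4/3)·sin(3·x) + (-π^4 - 65/32 + 11·π^2/4)·sin(4·x)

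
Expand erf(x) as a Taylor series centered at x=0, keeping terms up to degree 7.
-x^7/(21·√(π)) + x^5/(5·√(π)) - 2·x^3/(3·√(π)) + 2·x/√(π)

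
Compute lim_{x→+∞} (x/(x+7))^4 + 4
As x → +∞: x/(x+7) = 1/(1 + 7/x) → 1, and the 4th power of a limit-1 base also → 1; with the additive constant, 1 + 4 = 5.
Limit = 5.

Final answer: 5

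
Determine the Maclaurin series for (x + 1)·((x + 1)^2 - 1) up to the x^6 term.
x^3 + 3·x^2 + 2·x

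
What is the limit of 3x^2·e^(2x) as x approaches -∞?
This is a 0·∞ indeterminate form at x → -∞.
Rewrite the product as 3x^2 / e^(-2x) (an ∞/∞ form) and apply L'Hôpital, or use the standard hierarchy e^(2|x|) ≫ |x^2| as x → -∞.
The indeterminate product → 0, so the limit = 0.

Final answer: 0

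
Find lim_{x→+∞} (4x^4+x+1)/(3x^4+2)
This is an ∞/∞ indeterminate form as x → +∞.
Divide numerator and denominator by x^4 and let the lower-order terms vanish; the leading terms give 4/3.
Limit = 4/3.

Final answer: 4/3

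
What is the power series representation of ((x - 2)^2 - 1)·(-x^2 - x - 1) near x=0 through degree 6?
-x^4 + 3·x^3 + x - 3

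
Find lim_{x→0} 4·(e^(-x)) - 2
Direct substitution at x = 0 gives 2.

Final answer: 2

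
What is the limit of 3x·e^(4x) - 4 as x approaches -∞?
The product is a 0·∞ indeterminate form at x → -∞.
Rewrite the product as 3x / e^(-4x) (an ∞/∞ form) and apply L'Hôpital, or use the standard hierarchy e^(4|x|) ≫ |x| as x → -∞.
The indeterminate product → 0, so the limit = -4.

Final answer: -4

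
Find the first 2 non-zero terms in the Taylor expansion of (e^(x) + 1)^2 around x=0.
4·x + 4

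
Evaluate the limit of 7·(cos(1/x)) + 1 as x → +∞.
Evaluate the dominant behaviour as x → +∞; each term tends to a finite value or vanishes.
Limit = 8.

Final answer: 8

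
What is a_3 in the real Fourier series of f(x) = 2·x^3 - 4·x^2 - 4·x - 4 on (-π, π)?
a_3 = (1/π) ∫_{-π}^{π} f(x)·cos(3x) dx.
Evaluate the integral (use parity and integration by parts as needed): a_3 = 16/9.

Final answer: 16/9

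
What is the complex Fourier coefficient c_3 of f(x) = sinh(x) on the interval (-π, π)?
Compute the real Fourier coefficients first: a_3 = 0, b_3 = 3·sinh(π)/(5·π).
Then c_3 = (a_3 − i·b_3)/2 = -3·i·sinh(π)/(10·π).

Final answer: -3·i·sinh(π)/(10·π)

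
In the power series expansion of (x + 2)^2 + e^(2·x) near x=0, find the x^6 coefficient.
Expand to order 6: (x + 2)^2 + e^(2·x) = 4·x^6/45 + 4·x^5/15 + 2·x^4/3 + 4·x^3/3 + 3·x^2 + 6·x + 5 + O(x^7).
The coefficient of x^6 is 4/45.

Final answer: 4/45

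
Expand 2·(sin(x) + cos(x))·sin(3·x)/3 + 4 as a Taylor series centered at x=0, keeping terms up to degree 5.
44·x^5/15 - 10·x^4/3 - 4·x^3 + 2·x^2 + 2·x + 4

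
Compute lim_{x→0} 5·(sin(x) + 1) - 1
Direct substitution at x = 0 gives 4.

Final answer: 4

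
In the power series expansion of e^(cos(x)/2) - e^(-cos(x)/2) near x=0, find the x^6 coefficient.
Expand to order 6: e^(cos(x)/2) - e^(-cos(x)/2) = x^6·(-49·e^(1/2)/5760 + 11·e^(-1/2)/5760) + x^4·(-e^(-1/2)/96 + 5·e^(1/2)/96) + x^2·(-e^(1/2)/4 - e^(-1/2)/4) - e^(-1/2) + e^(1/2) + O(x^7).
The coefficient of x^6 is -49·e^(1/2)/5760 + 11·e^(-1/2)/5760.

Final answer: -49·e^(1/2)/5760 + 11·e^(-1/2)/5760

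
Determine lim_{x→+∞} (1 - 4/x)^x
As x → +∞: this is the defining limit (1 - 4/x)^x → e^(-4).
Limit = e^(-4).

Final answer: e^(-4)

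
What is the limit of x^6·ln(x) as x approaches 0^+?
This is a 0·∞ indeterminate form at x → 0⁺.
Rewrite the product as ln(x) / x^(-6) and apply L'Hôpital, or use the standard hierarchy x^(-6) ≫ |ln x| as x → 0⁺.
The indeterminate product → 0, so the limit = 0.

Final answer: 0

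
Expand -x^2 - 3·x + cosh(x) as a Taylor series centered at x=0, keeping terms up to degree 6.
x^6/720 + x^4/24 - x^2/2 - 3·x + 1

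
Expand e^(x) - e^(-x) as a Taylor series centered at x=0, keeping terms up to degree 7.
x^7/2520 + x^5/60 + x^3/3 + 2·x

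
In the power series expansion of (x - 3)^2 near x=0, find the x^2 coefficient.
Expand to order 2: (x - 3)^2 = x^2 - 6·x + 9 + O(x^3).
The coefficient of x^2 is 1.

Final answer: 1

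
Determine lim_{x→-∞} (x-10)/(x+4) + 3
Evaluate the dominant behaviour as x → -∞; each term tends to a finite value or vanishes.
Limit = 4.

Final answer: 4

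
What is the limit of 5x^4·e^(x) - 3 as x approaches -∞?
The product is a 0·∞ indeterminate form at x → -∞.
Rewrite the product as 5x^4 / e^(-x) (an ∞/∞ form) and apply L'Hôpital, or use the standard hierarchy e^(|x|) ≫ |x^4| as x → -∞.
The indeterminate product → 0, so the limit = -3.

Final answer: -3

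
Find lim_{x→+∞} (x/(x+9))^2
As x → +∞: x/(x+9) = 1/(1 + 9/x) → 1, and the 2nd power of a limit-1 base also → 1.
Limit = 1.

Final answer: 1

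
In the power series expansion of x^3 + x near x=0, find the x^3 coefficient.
Expand to order 3: x^3 + x = x^3 + x + O(x^4).
The coefficient of x^3 is 1.

Final answer: 1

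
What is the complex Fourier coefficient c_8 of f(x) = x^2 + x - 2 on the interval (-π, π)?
Compute the real Fourier coefficients first: a_8 = 1/16, b_8 = -1/4.
Then c_8 = (a_8 − i·b_8)/2 = 1/32 + i/8.

Final answer: 1/32 + i/8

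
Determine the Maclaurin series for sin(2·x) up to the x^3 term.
-4·x^3/3 + 2·x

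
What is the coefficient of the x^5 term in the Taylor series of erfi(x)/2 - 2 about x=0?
Expand to order 5: erfi(x)/2 - 2 = x^5/(10·√(π)) + x^3/(3·√(π)) + x/√(π) - 2 + O(x^6).
The coefficient of x^5 is 1/(10·√(π)).

Final answer: 1/(10·√(π))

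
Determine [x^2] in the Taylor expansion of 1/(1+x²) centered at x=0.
Expand to order 2: 1/(1+x²) = 1 - x^2 + O(x^3).
The coefficient of x^2 is -1.

Final answer: -1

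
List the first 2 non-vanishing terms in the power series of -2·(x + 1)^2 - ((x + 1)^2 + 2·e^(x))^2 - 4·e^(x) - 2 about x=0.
-32·x - 17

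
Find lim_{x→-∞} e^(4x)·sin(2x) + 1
Evaluate the dominant behaviour as x → -∞; each term tends to a finite value or vanishes.
Limit = 1.

Final answer: 1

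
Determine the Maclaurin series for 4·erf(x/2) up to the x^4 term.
-x^3/(3·√(π)) + 4·x/√(π)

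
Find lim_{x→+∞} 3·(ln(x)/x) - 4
Evaluate the dominant behaviour as x → +∞; each term tends to a finite value or vanishes.
Limit = -4.

Final answer: -4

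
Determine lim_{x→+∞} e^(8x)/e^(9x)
This is an ∞/∞ indeterminate form as x → +∞.
Rewrite e^(8x)/e^(9x) = e^((8−9)x) = e^(-x); the exponent coefficient is -1 < 0 so e^(-x) → 0.
Limit = 0.

Final answer: 0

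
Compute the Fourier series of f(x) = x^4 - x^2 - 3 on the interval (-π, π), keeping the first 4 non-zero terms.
(52 - 8·π^2)·cos(x) + (-4 + 2·π^2)·cos(2·x) + (28/27 - 8·π^2/9)·cos(3·x) - π^2/3 - 3 + π^4/5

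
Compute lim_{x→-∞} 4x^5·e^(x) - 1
The product is a 0·∞ indeterminate form at x → -∞.
Rewrite the product as 4x^5 / e^(-x) (an ∞/∞ form) and apply L'Hôpital, or use the standard hierarchy e^(|x|) ≫ |x^5| as x → -∞.
The indeterminate product → 0, so the limit = -1.

Final answer: -1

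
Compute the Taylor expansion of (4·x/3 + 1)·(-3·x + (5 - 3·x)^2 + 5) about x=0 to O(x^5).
12·x^3 - 35·x^2 + 7·x + 30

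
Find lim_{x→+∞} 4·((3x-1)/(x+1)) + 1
Evaluate the dominant behaviour as x → +∞; each term tends to a finite value or vanishes.
Limit = 13.

Final answer: 13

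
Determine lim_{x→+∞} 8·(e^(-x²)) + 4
Evaluate the dominant behaviour as x → +∞; each term tends to a finite value or vanishes.
Limit = 4.

Final answer: 4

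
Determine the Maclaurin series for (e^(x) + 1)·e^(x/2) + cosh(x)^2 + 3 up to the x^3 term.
7·x^3/12 + 9·x^2/4 + 2·x + 6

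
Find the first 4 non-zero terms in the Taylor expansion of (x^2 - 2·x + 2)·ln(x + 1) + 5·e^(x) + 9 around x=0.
7·x^3/2 - x^2/2 + 7·x + 14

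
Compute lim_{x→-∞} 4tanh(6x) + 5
Evaluate the dominant behaviour as x → -∞; each term tends to a finite value or vanishes.
Limit = 1.

Final answer: 1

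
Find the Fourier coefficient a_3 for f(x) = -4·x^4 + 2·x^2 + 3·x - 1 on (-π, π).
a_3 = (1/π) ∫_{-π}^{π} f(x)·cos(3x) dx.
Evaluate the integral (use parity and integration by parts as needed): a_3 = -88/27 + 32·π^2/9.

Final answer: -88/27 + 32·π^2/9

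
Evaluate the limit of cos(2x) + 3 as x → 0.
Direct substitution at x = 0 gives 4.

Final answer: 4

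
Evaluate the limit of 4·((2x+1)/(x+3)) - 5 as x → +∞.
Evaluate the dominant behaviour as x → +∞; each term tends to a finite value or vanishes.
Limit = 3.

Final answer: 3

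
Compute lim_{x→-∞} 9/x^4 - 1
Evaluate the dominant behaviour as x → -∞; each term tends to a finite value or vanishes.
Limit = -1.

Final answer: -1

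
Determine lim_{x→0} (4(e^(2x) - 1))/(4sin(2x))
Both numerator and denominator → 0 as x → 0; this is a 0/0 indeterminate form.
Expand each to leading order near x = 0: numerator ~ 8·x, denominator ~ 8·x.
The limit of the ratio is 1.

Final answer: 1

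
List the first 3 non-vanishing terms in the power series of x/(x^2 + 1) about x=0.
x^5 - x^3 + x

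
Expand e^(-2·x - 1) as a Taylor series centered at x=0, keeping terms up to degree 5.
-4·x^5·e^(-1)/15 + 2·x^4·e^(-1)/3 - 4·x^3·e^(-1)/3 + 2·x^2·e^(-1) - 2·x·e^(-1) + e^(-1)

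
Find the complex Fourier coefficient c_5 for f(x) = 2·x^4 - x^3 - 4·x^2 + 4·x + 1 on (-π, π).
Compute the real Fourier coefficients first: a_5 = 496/625 - 16·π^2/25, b_5 = 212/125 - 2·π^2/5.
Then c_5 = (a_5 − i·b_5)/2 = -8·π^2/25 + 248/625 - 106·i/125 + i·π^2/5.

Final answer: -8·π^2/25 + 248/625 - 106·i/125 + i·π^2/5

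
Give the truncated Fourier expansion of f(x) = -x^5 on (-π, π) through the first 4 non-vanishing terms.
(-240 - 2·π^4 + 40·π^2)·sin(x) + (-5·π^2 + 15/2 + π^4)·sin(2·x) + (-2·π^4/3 - 80/81 + 40·π^2/27)·sin(3·x) + (-5·π^2/8 + 15/64 + π^4/2)·sin(4·x)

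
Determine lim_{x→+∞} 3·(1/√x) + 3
Evaluate the dominant behaviour as x → +∞; each term tends to a finite value or vanishes.
Limit = 3.

Final answer: 3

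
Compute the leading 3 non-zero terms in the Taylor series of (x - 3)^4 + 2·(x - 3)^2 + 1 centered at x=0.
56·x^2 - 120·x + 100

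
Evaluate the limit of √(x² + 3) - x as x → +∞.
This is an ∞ − ∞ indeterminate form.
Multiply and divide by the conjugate √(x²+3) + x; the x² terms cancel, leaving 3/(√(x²+3)+x) → 0.
Limit = 0.

Final answer: 0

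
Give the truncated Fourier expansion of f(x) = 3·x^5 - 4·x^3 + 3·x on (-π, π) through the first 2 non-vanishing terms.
(-128·π^2 + 6·π^4 + 774)·sin(x) + (-3·π^4 - 63/2 + 19·π^2)·sin(2·x)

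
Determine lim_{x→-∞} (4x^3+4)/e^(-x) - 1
The quotient is an ∞/∞ indeterminate form as x → -∞.
Compare growth rates of the dominant terms (exponentials ≫ polynomials ≫ logarithms), or apply L'Hôpital's rule; the quotient → 0.
Adding the constant: 0 - 1 = -1. Limit = -1.

Final answer: -1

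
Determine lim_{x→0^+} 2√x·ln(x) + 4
The product is a 0·∞ indeterminate form at x → 0⁺.
Rewrite the product as 2·ln(x) / x^(-1/2) and apply L'Hôpital, or use the standard hierarchy x^(-1/2) ≫ |ln x| as x → 0⁺.
The indeterminate product → 0, so the limit = 4.

Final answer: 4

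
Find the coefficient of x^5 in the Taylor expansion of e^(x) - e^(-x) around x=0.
Expand to order 5: e^(x) - e^(-x) = x^5/60 + x^3/3 + 2·x + O(x^6).
The coefficient of x^5 is 1/60.

Final answer: 1/60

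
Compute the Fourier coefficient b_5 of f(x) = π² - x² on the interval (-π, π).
b_5 = (1/π) ∫_{-π}^{π} f(x)·sin(5x) dx.
Evaluate the integral (use parity and integration by parts as needed): b_5 = 0.

Final answer: 0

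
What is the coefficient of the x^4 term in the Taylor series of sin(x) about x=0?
Expand to order 4: sin(x) = -x^3/6 + x + O(x^5).
The coefficient of x^4 is 0.

Final answer: 0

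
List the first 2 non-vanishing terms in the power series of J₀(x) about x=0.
1 - x^2/4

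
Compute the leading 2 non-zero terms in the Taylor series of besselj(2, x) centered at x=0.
-x^4/96 + x^2/8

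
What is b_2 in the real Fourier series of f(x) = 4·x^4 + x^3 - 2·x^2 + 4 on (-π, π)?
b_2 = (1/π) ∫_{-π}^{π} f(x)·sin(2x) dx.
Evaluate the integral (use parity and integration by parts as needed): b_2 = 3/2 - π^2.

Final answer: 3/2 - π^2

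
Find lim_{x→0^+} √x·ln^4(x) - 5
The product is a 0·∞ indeterminate form at x → 0⁺.
Rewrite the product as ln^4(x) / x^(-1/2) and apply L'Hôpital, or use the standard hierarchy x^(-1/2) ≫ |ln x|^4 as x → 0⁺.
The indeterminate product → 0, so the limit = -5.

Final answer: -5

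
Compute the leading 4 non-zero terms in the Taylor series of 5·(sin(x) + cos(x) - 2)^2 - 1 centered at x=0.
-10·x^3/3 + 10·x^2 - 10·x + 4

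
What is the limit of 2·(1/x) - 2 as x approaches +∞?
Evaluate the dominant behaviour as x → +∞; each term tends to a finite value or vanishes.
Limit = -2.

Final answer: -2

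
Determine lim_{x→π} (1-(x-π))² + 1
Direct substitution at x = π gives 2.

Final answer: 2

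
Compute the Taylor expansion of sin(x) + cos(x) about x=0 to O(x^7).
-x^6/720 + x^5/120 + x^4/24 - x^3/6 - x^2/2 + x + 1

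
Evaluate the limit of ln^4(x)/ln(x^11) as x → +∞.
This is an ∞/∞ indeterminate form as x → +∞.
Write ln(x^11) = 11·ln(x), reducing the quotient to ln^3(x)/11 → ∞.
Limit = ∞.

Final answer: ∞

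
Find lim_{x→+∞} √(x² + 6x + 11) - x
As x → +∞: multiply by the conjugate to get (6x+11)/(√(x²+6x+11)+x); the denominator ~ 2x, so the limit is 6/2 = 3.
Limit = 3.

Final answer: 3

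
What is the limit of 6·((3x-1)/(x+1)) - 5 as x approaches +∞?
Evaluate the dominant behaviour as x → +∞; each term tends to a finite value or vanishes.
Limit = 13.

Final answer: 13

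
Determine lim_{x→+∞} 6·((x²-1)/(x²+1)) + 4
Evaluate the dominant behaviour as x → +∞; each term tends to a finite value or vanishes.
Limit = 10.

Final answer: 10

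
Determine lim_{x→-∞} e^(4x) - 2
Evaluate the dominant behaviour as x → -∞; each term tends to a finite value or vanishes.
Limit = -2.

Final answer: -2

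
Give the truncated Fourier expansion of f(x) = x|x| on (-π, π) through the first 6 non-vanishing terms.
(-8 + 2·π^2)·sin(x)/π - π·sin(2·x) + (-8 + 18·π^2)·sin(3·x)/(27·π) - π·sin(4·x)/2 + (-8 + 50·π^2)·sin(5·x)/(125·π) - π·sin(6·x)/3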